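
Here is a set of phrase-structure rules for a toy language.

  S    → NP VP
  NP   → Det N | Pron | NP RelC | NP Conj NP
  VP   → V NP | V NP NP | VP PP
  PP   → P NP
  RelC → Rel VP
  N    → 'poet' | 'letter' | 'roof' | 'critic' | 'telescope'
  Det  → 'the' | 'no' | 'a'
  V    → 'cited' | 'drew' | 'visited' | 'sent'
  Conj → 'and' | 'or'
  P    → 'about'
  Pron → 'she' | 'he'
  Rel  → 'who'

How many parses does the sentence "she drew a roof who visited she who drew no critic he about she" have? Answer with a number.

Two of the 9 distinct bracketings:
[S [NP [Pron she]] [VP [V drew] [NP [NP [Det a] [N roof]] [RelC [Rel who] [VP [V visited] [NP [NP [Pron she]] [RelC [Rel who] [VP [VP [V drew] [NP [Det no] [N critic]] [NP [Pron he]]] [PP [P about] [NP [Pron she]]]]]]]]]]]
[S [NP [Pron she]] [VP [V drew] [NP [NP [Det a] [N roof]] [RelC [Rel who] [VP [VP [V visited] [NP [NP [Pron she]] [RelC [Rel who] [VP [V drew] [NP [Det no] [N critic]] [NP [Pron he]]]]]] [PP [P about] [NP [Pron she]]]]]]]]
The trees differ in how a recursive rule is bracketed over the same span.

9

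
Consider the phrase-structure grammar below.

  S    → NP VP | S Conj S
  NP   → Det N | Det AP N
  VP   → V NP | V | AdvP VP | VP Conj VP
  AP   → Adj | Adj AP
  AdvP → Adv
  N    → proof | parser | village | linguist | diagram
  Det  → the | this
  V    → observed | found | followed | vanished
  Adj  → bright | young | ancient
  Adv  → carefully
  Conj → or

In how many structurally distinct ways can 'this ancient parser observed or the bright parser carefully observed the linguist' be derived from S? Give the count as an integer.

[S [S [NP [Det this] [AP [Adj ancient]] [N parser]] [VP [V observed]]] [Conj or] [S [NP [Det the] [AP [Adj bright]] [N parser]] [VP [AdvP [Adv carefully]] [VP [V observed] [NP [Det the] [N linguist]]]]]]
No rule offers an alternative attachment or grouping for any span, so this is the only derivation.

1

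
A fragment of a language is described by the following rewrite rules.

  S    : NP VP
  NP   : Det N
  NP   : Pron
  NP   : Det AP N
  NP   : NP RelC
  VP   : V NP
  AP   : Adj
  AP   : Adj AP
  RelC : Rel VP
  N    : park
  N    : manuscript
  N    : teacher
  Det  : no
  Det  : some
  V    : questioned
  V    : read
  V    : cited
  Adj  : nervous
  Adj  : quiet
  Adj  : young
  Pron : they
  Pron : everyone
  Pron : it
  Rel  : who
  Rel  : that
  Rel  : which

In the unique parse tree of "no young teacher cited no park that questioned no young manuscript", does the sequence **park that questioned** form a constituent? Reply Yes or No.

No

[S [NP [Det no] [AP [Adj young]] [N teacher]] [VP [V cited] [NP [NP [Det no] [N park]] [RelC [Rel that] [VP [V questioned] [NP [Det no] [AP [Adj young]] [N manuscript]]]]]]]
The smallest constituent containing 'park that questioned' is the NP spanning 'no park that questioned no young manuscript'; no single node in the tree dominates exactly the given words.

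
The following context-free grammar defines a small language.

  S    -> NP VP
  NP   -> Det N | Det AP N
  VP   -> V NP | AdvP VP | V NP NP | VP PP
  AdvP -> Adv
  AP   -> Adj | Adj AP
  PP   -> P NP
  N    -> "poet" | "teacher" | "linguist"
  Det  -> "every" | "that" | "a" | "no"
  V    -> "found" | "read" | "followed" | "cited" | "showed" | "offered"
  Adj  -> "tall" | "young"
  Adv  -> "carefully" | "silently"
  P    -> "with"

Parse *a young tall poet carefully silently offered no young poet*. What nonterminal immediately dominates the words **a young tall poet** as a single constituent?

NP

S
  NP
    Det: a
    AP
      Adj: young
      AP
        Adj: tall
    N: poet
  VP
    AdvP
      Adv: carefully
    VP
      AdvP
        Adv: silently
      VP
        V: offered
        NP
          Det: no
          AP
            Adj: young
          N: poet
The span 'a young tall poet' is the NP node built by NP → Det AP N.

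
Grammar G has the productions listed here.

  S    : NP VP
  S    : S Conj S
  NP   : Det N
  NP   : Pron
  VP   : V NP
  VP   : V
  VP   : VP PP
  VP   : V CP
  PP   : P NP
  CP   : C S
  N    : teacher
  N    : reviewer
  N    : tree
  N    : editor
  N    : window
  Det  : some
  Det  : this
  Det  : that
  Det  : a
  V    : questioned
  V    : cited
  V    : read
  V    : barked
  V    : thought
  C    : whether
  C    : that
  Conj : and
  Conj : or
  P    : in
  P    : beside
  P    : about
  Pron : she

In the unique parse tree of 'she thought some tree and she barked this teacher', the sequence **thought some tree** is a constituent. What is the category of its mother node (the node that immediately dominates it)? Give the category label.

S

S
  S
    NP
      Pron: she
    VP
      V: thought
      NP
        Det: some
        N: tree
  Conj: and
  S
    NP
      Pron: she
    VP
      V: barked
      NP
        Det: this
        N: teacher
The span 'thought some tree' is the VP node built by VP → V NP.
Its mother is the S built by S → NP VP.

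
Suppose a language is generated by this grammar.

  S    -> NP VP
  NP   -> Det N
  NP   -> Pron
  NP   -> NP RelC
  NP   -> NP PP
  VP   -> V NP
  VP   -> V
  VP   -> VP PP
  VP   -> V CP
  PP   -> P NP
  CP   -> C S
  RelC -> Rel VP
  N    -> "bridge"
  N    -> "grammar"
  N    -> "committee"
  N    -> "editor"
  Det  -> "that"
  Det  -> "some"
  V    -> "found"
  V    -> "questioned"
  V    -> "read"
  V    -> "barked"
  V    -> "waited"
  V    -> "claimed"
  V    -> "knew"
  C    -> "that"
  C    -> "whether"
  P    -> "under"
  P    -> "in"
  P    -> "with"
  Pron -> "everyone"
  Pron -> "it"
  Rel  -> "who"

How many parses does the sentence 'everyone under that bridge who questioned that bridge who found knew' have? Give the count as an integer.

5

Two of the 5 distinct bracketings:
[S [NP [NP [NP [Pron everyone]] [PP [P under] [NP [Det that] [N bridge]]]] [RelC [Rel who] [VP [V questioned] [NP [NP [Det that] [N bridge]] [RelC [Rel who] [VP [V found]]]]]]] [VP [V knew]]]
[S [NP [NP [NP [NP [Pron everyone]] [PP [P under] [NP [Det that] [N bridge]]]] [RelC [Rel who] [VP [V questioned] [NP [Det that] [N bridge]]]]] [RelC [Rel who] [VP [V found]]]] [VP [V knew]]]
The trees differ in how a recursive rule is bracketed over the same span.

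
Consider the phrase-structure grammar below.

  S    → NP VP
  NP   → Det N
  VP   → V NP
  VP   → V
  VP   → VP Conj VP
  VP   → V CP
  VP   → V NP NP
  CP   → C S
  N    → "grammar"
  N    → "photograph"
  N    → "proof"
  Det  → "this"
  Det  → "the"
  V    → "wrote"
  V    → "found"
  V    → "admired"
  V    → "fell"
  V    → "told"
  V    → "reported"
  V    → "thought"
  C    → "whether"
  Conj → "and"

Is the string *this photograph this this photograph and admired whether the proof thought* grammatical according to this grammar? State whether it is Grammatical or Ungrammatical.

A Det word can never sit immediately before a Det word in any string this grammar generates, so the substring 'this this' rules out a derivation.

Ungrammatical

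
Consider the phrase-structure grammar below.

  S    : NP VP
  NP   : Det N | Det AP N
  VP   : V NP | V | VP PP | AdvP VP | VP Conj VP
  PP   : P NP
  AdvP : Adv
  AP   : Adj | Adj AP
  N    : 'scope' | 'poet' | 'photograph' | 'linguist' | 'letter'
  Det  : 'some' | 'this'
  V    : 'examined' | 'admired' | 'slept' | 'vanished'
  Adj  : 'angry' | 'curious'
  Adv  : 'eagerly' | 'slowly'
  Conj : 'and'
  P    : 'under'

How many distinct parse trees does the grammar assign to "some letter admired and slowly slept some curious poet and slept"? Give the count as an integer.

Two of the 3 distinct bracketings:
[S [NP [Det some] [N letter]] [VP [VP [V admired]] [Conj and] [VP [AdvP [Adv slowly]] [VP [VP [V slept] [NP [Det some] [AP [Adj curious]] [N poet]]] [Conj and] [VP [V slept]]]]]]
[S [NP [Det some] [N letter]] [VP [VP [V admired]] [Conj and] [VP [VP [AdvP [Adv slowly]] [VP [V slept] [NP [Det some] [AP [Adj curious]] [N poet]]]] [Conj and] [VP [V slept]]]]]
The trees differ in how a recursive rule is bracketed over the same span.

3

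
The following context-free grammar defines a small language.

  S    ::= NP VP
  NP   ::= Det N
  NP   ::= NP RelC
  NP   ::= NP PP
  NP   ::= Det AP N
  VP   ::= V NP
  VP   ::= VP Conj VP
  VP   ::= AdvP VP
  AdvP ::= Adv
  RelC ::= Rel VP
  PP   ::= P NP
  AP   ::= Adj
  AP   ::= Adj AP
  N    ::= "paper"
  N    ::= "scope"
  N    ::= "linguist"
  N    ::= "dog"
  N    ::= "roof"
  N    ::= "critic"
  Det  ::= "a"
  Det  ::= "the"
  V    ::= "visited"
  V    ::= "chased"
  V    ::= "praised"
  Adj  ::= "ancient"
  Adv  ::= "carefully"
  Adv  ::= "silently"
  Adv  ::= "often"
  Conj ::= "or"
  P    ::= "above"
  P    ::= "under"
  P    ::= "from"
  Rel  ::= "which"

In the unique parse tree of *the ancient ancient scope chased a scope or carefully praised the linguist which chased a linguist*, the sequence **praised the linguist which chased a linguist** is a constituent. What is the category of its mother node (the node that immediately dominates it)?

VP

[S [NP [Det the] [AP [Adj ancient] [AP [Adj ancient]]] [N scope]] [VP [VP [V chased] [NP [Det a] [N scope]]] [Conj or] [VP [AdvP [Adv carefully]] [VP [V praised] [NP [NP [Det the] [N linguist]] [RelC [Rel which] [VP [V chased] [NP [Det a] [N linguist]]]]]]]]]
The span 'praised the linguist which chased a linguist' is the VP node built by VP → V NP.
Its mother is the VP built by VP → AdvP VP.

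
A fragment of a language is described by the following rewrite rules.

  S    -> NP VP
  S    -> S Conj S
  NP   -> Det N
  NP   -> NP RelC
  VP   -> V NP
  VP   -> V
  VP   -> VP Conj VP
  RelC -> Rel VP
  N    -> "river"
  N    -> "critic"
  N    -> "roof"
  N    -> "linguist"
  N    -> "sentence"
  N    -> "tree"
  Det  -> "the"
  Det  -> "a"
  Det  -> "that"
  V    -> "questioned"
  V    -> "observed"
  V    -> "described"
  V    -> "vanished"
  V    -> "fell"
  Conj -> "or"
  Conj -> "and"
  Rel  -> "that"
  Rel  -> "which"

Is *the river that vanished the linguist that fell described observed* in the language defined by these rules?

Ungrammatical

For S → NP VP, every NP-prefix leaves a non-VP remainder: after 'the river' the remainder is not a VP; after 'the river that vanished' the remainder is not a VP; after 'the river that vanished the linguist' the remainder is not a VP (and 1 more). The alternative S rule S → S Conj S likewise has no satisfying split.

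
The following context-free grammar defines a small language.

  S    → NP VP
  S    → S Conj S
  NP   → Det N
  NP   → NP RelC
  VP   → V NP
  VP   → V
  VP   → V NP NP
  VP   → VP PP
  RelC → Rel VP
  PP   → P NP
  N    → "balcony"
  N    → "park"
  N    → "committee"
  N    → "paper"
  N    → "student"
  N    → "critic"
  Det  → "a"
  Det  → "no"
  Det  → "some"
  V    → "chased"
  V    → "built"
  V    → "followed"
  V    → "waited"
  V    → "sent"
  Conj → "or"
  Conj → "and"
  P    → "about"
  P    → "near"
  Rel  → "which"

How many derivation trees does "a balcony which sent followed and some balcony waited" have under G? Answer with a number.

1

[S [S [NP [NP [Det a] [N balcony]] [RelC [Rel which] [VP [V sent]]]] [VP [V followed]]] [Conj and] [S [NP [Det some] [N balcony]] [VP [V waited]]]]
No rule offers an alternative attachment or grouping for any span, so this is the only derivation.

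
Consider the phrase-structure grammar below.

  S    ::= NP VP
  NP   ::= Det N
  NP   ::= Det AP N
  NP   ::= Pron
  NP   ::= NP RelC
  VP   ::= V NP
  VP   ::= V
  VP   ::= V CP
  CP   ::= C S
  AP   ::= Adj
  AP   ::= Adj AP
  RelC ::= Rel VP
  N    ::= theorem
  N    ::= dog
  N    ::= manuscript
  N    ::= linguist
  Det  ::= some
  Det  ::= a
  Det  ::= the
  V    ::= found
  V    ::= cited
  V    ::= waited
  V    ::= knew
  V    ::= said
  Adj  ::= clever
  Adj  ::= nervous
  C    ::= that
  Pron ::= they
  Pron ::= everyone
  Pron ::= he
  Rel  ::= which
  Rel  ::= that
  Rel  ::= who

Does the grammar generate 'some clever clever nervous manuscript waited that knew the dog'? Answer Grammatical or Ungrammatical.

For S → NP VP, the only prefix that parses as NP is 'some clever clever nervous manuscript', but the remainder 'waited that knew the dog' is not a VP under these rules.

Ungrammatical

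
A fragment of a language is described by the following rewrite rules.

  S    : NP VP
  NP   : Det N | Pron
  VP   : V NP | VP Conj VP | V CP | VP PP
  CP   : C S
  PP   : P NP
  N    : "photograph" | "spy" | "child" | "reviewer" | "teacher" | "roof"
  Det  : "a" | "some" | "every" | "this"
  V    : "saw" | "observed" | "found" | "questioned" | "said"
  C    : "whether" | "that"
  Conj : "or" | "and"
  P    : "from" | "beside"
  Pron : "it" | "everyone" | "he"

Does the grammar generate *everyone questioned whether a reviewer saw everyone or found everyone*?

Grammatical

S
  NP
    Pron: everyone
  VP
    VP
      V: questioned
      CP
        C: whether
        S
          NP
            Det: a
            N: reviewer
          VP
            V: saw
            NP
              Pron: everyone
    Conj: or
    VP
      V: found
      NP
        Pron: everyone
The bracketing above is licensed at every node by one of the given productions, with S at the root.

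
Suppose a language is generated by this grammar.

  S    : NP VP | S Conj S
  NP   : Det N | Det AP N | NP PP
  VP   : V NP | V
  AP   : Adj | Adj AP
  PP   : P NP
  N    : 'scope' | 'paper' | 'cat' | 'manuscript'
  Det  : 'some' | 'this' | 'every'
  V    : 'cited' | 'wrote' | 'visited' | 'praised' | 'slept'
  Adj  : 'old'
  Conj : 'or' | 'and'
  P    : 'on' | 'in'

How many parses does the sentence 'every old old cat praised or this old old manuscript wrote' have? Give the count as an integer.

1

[S [S [NP [Det every] [AP [Adj old] [AP [Adj old]]] [N cat]] [VP [V praised]]] [Conj or] [S [NP [Det this] [AP [Adj old] [AP [Adj old]]] [N manuscript]] [VP [V wrote]]]]
No rule offers an alternative attachment or grouping for any span, so this is the only derivation.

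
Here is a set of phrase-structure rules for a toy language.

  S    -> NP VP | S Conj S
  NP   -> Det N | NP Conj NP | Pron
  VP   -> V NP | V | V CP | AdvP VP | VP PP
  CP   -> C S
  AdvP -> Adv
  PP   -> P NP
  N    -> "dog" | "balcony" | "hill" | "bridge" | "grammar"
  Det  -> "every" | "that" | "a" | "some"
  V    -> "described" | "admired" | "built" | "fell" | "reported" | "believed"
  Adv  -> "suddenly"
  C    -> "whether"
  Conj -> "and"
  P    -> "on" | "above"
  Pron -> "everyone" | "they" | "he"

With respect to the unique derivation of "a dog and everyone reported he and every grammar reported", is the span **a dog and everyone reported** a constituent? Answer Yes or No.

No

[S [S [NP [NP [Det a] [N dog]] [Conj and] [NP [Pron everyone]]] [VP [V reported] [NP [Pron he]]]] [Conj and] [S [NP [Det every] [N grammar]] [VP [V reported]]]]
The smallest constituent containing 'a dog and everyone reported' is the S spanning 'a dog and everyone reported he'; no single node in the tree dominates exactly the given words.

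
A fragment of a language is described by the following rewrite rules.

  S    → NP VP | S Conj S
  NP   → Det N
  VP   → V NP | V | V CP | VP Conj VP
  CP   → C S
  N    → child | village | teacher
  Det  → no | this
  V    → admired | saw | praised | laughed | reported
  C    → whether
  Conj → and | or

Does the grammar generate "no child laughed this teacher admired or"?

Ungrammatical

For S → NP VP, the only prefix that parses as NP is 'no child', but the remainder 'laughed this teacher admired or' is not a VP under these rules. The alternative S rule S → S Conj S likewise has no satisfying split.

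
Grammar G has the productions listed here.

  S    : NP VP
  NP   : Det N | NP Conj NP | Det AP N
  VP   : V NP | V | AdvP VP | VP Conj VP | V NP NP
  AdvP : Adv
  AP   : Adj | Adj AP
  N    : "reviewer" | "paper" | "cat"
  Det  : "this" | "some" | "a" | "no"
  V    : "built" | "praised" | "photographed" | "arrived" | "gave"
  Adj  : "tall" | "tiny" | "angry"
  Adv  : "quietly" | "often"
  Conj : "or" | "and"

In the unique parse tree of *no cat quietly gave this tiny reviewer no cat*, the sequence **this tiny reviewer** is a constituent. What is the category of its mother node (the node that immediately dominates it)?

VP

[S [NP [Det no] [N cat]] [VP [AdvP [Adv quietly]] [VP [V gave] [NP [Det this] [AP [Adj tiny]] [N reviewer]] [NP [Det no] [N cat]]]]]
The span 'this tiny reviewer' is the NP node built by NP → Det AP N.
Its mother is the VP built by VP → V NP NP.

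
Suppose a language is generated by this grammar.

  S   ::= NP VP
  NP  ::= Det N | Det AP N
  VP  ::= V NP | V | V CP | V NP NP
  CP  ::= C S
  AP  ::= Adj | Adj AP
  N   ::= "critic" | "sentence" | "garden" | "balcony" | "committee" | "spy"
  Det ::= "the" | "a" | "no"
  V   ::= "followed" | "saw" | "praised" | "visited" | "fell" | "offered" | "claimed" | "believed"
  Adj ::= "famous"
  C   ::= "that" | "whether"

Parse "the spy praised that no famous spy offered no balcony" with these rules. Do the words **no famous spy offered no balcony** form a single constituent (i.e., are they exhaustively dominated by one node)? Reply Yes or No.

[S [NP [Det the] [N spy]] [VP [V praised] [CP [C that] [S [NP [Det no] [AP [Adj famous]] [N spy]] [VP [V offered] [NP [Det no] [N balcony]]]]]]]
The words 'no famous spy offered no balcony' are exhaustively dominated by a single S node (built by S → NP VP), so they form a constituent.

Yes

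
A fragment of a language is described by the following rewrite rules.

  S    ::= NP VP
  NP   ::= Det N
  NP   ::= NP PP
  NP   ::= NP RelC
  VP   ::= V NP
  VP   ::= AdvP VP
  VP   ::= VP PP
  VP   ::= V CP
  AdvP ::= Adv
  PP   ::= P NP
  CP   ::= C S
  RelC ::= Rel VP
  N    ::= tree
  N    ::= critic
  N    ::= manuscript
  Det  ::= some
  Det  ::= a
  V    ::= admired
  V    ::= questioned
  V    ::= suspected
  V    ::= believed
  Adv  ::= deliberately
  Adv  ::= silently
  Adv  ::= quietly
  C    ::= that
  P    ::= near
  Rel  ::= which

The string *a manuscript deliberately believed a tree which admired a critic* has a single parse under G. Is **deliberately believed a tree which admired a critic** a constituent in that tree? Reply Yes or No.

Yes

[S [NP [Det a] [N manuscript]] [VP [AdvP [Adv deliberately]] [VP [V believed] [NP [NP [Det a] [N tree]] [RelC [Rel which] [VP [V admired] [NP [Det a] [N critic]]]]]]]]
The words 'deliberately believed a tree which admired a critic' are exhaustively dominated by a single VP node (built by VP → AdvP VP), so they form a constituent.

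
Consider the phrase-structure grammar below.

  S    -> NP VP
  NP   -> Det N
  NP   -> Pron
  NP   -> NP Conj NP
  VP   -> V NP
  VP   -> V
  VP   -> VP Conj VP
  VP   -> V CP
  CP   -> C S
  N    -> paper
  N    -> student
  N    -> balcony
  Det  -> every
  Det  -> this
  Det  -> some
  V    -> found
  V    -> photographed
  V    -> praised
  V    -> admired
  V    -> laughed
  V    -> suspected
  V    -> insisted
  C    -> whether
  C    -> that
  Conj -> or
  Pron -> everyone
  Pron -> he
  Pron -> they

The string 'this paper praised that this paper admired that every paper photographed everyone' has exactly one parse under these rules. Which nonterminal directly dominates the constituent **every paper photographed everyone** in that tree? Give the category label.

CP

S
  NP
    Det: this
    N: paper
  VP
    V: praised
    CP
      C: that
      S
        NP
          Det: this
          N: paper
        VP
          V: admired
          CP
            C: that
            S
              NP
                Det: every
                N: paper
              VP
                V: photographed
                NP
                  Pron: everyone
The span 'every paper photographed everyone' is the S node built by S → NP VP.
Its mother is the CP built by CP → C S.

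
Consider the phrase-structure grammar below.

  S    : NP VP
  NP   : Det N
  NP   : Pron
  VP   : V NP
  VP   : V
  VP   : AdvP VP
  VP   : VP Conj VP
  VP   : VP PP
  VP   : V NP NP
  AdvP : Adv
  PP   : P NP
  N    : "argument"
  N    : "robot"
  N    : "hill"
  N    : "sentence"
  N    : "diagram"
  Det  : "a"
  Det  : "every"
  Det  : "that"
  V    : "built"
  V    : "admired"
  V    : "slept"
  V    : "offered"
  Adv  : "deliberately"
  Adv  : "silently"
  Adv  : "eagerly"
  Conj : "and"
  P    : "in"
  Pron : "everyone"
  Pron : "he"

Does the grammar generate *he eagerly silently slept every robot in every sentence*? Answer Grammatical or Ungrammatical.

Grammatical

S
  NP
    Pron: he
  VP
    AdvP
      Adv: eagerly
    VP
      AdvP
        Adv: silently
      VP
        VP
          V: slept
          NP
            Det: every
            N: robot
        PP
          P: in
          NP
            Det: every
            N: sentence
Every word is introduced by a lexical rule and the phrasal rules combine the resulting categories into a single S.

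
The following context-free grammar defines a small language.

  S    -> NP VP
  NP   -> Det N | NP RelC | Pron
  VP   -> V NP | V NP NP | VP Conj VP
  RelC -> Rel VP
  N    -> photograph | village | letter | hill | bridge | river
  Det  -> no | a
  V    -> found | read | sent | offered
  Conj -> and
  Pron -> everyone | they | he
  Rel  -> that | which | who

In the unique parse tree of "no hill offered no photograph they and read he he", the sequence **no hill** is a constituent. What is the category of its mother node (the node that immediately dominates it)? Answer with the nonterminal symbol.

S
  NP
    Det: no
    N: hill
  VP
    VP
      V: offered
      NP
        Det: no
        N: photograph
      NP
        Pron: they
    Conj: and
    VP
      V: read
      NP
        Pron: he
      NP
        Pron: he
The span 'no hill' is the NP node built by NP → Det N.
Its mother is the S built by S → NP VP.

S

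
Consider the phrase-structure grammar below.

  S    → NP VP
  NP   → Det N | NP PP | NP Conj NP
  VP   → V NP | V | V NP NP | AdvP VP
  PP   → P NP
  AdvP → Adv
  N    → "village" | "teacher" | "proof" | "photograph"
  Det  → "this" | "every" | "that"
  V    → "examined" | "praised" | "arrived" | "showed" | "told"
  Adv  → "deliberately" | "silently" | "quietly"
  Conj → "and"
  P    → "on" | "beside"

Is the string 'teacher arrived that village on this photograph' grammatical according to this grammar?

For S → NP VP, no prefix of the string parses as an NP.

Ungrammatical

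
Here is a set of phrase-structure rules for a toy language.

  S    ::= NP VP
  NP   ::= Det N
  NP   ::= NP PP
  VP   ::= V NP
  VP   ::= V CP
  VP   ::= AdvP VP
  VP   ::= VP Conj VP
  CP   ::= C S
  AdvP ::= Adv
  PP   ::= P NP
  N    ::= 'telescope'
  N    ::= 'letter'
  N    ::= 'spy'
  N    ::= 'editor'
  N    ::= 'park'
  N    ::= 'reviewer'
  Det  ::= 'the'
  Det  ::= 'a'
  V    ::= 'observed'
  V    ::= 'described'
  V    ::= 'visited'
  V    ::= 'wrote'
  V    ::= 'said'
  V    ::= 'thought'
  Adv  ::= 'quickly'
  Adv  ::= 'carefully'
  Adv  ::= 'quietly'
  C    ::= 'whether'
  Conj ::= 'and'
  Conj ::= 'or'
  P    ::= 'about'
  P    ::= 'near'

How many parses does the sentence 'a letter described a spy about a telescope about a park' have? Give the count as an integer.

2

The two bracketings:
[S [NP [Det a] [N letter]] [VP [V described] [NP [NP [Det a] [N spy]] [PP [P about] [NP [NP [Det a] [N telescope]] [PP [P about] [NP [Det a] [N park]]]]]]]]
[S [NP [Det a] [N letter]] [VP [V described] [NP [NP [NP [Det a] [N spy]] [PP [P about] [NP [Det a] [N telescope]]]] [PP [P about] [NP [Det a] [N park]]]]]]
The trees differ in how a recursive rule is bracketed over the same span.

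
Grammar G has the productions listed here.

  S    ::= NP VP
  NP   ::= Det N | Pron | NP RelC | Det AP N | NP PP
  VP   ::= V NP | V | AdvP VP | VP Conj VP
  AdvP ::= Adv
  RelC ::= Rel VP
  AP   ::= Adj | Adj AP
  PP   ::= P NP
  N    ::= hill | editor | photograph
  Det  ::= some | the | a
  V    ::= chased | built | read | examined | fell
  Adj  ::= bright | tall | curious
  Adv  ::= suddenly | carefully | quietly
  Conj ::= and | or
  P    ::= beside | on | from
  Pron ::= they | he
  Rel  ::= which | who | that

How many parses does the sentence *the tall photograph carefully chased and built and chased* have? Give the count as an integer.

Two of the 5 distinct bracketings:
[S [NP [Det the] [AP [Adj tall]] [N photograph]] [VP [AdvP [Adv carefully]] [VP [VP [V chased]] [Conj and] [VP [VP [V built]] [Conj and] [VP [V chased]]]]]]
[S [NP [Det the] [AP [Adj tall]] [N photograph]] [VP [AdvP [Adv carefully]] [VP [VP [VP [V chased]] [Conj and] [VP [V built]]] [Conj and] [VP [V chased]]]]]
The trees differ in how a recursive rule is bracketed over the same span.

5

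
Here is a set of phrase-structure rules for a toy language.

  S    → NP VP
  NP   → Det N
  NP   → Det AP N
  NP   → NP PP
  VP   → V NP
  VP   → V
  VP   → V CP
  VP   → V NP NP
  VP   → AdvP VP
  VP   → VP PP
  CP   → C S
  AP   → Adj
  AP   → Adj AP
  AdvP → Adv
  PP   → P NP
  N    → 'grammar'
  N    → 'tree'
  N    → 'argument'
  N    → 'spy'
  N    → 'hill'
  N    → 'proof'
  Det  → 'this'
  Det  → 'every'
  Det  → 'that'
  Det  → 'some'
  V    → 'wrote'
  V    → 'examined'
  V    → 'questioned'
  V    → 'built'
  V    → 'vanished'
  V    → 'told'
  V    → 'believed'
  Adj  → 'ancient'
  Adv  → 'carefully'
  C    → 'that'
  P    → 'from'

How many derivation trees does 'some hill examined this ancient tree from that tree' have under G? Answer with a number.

The two bracketings:
[S [NP [Det some] [N hill]] [VP [V examined] [NP [NP [Det this] [AP [Adj ancient]] [N tree]] [PP [P from] [NP [Det that] [N tree]]]]]]
[S [NP [Det some] [N hill]] [VP [VP [V examined] [NP [Det this] [AP [Adj ancient]] [N tree]]] [PP [P from] [NP [Det that] [N tree]]]]]
The difference turns on whether NP → NP PP is used at the relevant span, versus an alternative expansion of NP.

2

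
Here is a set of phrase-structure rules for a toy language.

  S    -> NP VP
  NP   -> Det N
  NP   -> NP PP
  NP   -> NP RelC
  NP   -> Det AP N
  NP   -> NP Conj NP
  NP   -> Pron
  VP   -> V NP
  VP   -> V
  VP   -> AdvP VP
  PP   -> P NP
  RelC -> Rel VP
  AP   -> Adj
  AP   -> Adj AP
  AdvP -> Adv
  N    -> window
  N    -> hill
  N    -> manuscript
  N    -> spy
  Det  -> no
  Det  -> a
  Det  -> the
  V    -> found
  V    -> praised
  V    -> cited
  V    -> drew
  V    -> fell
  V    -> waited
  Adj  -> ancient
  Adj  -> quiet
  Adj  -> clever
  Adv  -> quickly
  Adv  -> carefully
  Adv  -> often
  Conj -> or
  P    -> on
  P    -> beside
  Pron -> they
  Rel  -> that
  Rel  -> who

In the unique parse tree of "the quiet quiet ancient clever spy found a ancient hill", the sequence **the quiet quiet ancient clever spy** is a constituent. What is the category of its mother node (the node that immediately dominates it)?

[S [NP [Det the] [AP [Adj quiet] [AP [Adj quiet] [AP [Adj ancient] [AP [Adj clever]]]]] [N spy]] [VP [V found] [NP [Det a] [AP [Adj ancient]] [N hill]]]]
The span 'the quiet quiet ancient clever spy' is the NP node built by NP → Det AP N.
Its mother is the S built by S → NP VP.

S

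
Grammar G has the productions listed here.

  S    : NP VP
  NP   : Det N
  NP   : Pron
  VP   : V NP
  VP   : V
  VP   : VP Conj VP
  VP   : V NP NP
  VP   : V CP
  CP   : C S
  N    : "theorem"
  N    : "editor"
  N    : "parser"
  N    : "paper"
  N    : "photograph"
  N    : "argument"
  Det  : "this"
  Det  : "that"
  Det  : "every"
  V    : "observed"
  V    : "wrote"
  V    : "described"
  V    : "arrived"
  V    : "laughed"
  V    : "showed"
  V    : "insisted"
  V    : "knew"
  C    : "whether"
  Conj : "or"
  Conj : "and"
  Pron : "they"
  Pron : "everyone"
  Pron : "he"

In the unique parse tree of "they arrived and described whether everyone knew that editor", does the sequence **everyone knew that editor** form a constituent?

[S [NP [Pron they]] [VP [VP [V arrived]] [Conj and] [VP [V described] [CP [C whether] [S [NP [Pron everyone]] [VP [V knew] [NP [Det that] [N editor]]]]]]]]
The words 'everyone knew that editor' are exhaustively dominated by a single S node (built by S → NP VP), so they form a constituent.

Yes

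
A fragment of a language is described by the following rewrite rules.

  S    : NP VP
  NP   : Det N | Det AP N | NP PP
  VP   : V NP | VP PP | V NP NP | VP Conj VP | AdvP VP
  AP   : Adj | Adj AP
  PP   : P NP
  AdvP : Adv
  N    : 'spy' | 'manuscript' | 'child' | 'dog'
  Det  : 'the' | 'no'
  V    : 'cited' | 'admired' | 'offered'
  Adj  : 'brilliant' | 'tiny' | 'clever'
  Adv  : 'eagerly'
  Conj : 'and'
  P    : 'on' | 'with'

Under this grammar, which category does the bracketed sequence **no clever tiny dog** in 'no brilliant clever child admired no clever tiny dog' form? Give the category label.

S
  NP
    Det: no
    AP
      Adj: brilliant
      AP
        Adj: clever
    N: child
  VP
    V: admired
    NP
      Det: no
      AP
        Adj: clever
        AP
          Adj: tiny
      N: dog
The span 'no clever tiny dog' is the NP node built by NP → Det AP N.

NP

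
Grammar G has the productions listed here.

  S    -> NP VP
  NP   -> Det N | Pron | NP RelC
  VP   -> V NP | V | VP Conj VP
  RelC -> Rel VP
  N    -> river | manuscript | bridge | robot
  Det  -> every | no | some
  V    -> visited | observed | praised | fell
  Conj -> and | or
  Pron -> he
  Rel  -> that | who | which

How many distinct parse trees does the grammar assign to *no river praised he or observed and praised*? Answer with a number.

2

The two bracketings:
[S [NP [Det no] [N river]] [VP [VP [V praised] [NP [Pron he]]] [Conj or] [VP [VP [V observed]] [Conj and] [VP [V praised]]]]]
[S [NP [Det no] [N river]] [VP [VP [VP [V praised] [NP [Pron he]]] [Conj or] [VP [V observed]]] [Conj and] [VP [V praised]]]]
The trees differ in how a recursive rule is bracketed over the same span.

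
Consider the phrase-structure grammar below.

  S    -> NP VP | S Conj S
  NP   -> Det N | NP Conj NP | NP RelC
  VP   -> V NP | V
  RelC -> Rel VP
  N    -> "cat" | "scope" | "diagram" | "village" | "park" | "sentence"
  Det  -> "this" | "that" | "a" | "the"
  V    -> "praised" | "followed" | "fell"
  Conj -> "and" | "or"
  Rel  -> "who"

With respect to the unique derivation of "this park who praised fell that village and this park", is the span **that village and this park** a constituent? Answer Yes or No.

Yes

[S [NP [NP [Det this] [N park]] [RelC [Rel who] [VP [V praised]]]] [VP [V fell] [NP [NP [Det that] [N village]] [Conj and] [NP [Det this] [N park]]]]]
The words 'that village and this park' are exhaustively dominated by a single NP node (built by NP → NP Conj NP), so they form a constituent.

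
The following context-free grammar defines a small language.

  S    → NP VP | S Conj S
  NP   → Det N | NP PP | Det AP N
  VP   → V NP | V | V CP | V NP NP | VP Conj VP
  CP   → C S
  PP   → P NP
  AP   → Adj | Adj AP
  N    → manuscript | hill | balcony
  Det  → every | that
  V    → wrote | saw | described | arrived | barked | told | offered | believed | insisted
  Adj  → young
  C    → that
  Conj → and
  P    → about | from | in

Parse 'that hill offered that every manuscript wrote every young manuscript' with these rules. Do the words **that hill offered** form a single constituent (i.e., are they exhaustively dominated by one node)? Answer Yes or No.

[S [NP [Det that] [N hill]] [VP [V offered] [CP [C that] [S [NP [Det every] [N manuscript]] [VP [V wrote] [NP [Det every] [AP [Adj young]] [N manuscript]]]]]]]
The smallest constituent containing 'that hill offered' is the S spanning 'that hill offered that every manuscript wrote every young manuscript'; no single node in the tree dominates exactly the given words.

No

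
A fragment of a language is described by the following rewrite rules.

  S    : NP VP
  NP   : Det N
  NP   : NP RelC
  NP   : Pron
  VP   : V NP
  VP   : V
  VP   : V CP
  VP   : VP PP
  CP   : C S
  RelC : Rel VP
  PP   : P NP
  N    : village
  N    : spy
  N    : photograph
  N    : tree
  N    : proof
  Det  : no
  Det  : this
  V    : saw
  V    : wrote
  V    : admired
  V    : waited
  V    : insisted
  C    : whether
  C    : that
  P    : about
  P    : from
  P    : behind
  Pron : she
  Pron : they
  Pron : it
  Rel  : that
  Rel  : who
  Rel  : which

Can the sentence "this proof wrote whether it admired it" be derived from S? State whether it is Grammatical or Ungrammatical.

Grammatical

[S [NP [Det this] [N proof]] [VP [V wrote] [CP [C whether] [S [NP [Pron it]] [VP [V admired] [NP [Pron it]]]]]]]
The bracketing above is licensed at every node by one of the given productions, with S at the root.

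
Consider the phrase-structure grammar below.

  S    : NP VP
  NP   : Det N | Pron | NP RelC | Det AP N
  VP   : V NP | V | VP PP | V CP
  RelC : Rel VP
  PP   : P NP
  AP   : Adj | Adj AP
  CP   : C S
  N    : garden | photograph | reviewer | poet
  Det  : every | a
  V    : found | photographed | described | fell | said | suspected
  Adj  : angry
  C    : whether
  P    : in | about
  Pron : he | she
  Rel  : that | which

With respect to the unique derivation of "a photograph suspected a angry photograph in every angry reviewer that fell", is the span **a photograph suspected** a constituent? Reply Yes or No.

[S [NP [Det a] [N photograph]] [VP [VP [V suspected] [NP [Det a] [AP [Adj angry]] [N photograph]]] [PP [P in] [NP [NP [Det every] [AP [Adj angry]] [N reviewer]] [RelC [Rel that] [VP [V fell]]]]]]]
The smallest constituent containing 'a photograph suspected' is the S spanning 'a photograph suspected a angry photograph in every angry reviewer that fell'; no single node in the tree dominates exactly the given words.

No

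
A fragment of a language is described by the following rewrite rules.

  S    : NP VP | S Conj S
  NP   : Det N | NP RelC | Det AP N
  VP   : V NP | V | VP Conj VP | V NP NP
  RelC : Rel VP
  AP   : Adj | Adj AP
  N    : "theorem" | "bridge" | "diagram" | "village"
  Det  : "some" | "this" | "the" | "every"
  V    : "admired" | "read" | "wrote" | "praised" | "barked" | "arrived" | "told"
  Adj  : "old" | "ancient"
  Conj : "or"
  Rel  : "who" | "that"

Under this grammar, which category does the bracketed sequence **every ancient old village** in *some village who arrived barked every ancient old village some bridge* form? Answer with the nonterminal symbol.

S
  NP
    NP
      Det: some
      N: village
    RelC
      Rel: who
      VP
        V: arrived
  VP
    V: barked
    NP
      Det: every
      AP
        Adj: ancient
        AP
          Adj: old
      N: village
    NP
      Det: some
      N: bridge
The span 'every ancient old village' is the NP node built by NP → Det AP N.

NP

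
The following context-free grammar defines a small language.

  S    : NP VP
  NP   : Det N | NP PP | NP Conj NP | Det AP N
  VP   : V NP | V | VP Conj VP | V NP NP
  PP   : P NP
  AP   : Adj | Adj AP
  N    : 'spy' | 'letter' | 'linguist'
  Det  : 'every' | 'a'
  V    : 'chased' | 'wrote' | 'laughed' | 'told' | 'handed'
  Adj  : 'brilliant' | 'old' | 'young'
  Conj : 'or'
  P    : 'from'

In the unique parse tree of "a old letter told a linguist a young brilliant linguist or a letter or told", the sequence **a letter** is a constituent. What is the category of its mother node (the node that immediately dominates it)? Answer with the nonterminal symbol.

NP

S
  NP
    Det: a
    AP
      Adj: old
    N: letter
  VP
    VP
      V: told
      NP
        Det: a
        N: linguist
      NP
        NP
          Det: a
          AP
            Adj: young
            AP
              Adj: brilliant
          N: linguist
        Conj: or
        NP
          Det: a
          N: letter
    Conj: or
    VP
      V: told
The span 'a letter' is the NP node built by NP → Det N.
Its mother is the NP built by NP → NP Conj NP.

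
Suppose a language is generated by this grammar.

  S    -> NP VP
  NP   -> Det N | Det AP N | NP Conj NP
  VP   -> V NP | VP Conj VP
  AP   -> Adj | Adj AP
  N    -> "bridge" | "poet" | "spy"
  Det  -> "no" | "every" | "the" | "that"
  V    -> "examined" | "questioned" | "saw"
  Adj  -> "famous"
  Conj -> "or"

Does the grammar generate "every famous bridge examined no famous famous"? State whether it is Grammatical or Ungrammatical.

For S → NP VP, the only prefix that parses as NP is 'every famous bridge', but the remainder 'examined no famous famous' is not a VP under these rules.

Ungrammatical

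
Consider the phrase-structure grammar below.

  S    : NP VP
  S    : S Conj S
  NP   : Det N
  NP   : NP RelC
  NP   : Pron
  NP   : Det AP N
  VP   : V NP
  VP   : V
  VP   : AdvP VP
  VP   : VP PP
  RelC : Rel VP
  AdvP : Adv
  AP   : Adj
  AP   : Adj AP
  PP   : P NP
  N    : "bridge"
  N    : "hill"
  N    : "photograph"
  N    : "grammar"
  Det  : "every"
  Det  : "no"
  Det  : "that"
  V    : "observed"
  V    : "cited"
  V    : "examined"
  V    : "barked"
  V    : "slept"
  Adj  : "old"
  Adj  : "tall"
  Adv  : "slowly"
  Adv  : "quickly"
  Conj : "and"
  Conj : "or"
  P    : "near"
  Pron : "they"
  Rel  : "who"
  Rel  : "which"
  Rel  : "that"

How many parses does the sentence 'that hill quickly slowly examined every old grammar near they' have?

3

Two of the 3 distinct bracketings:
[S [NP [Det that] [N hill]] [VP [AdvP [Adv quickly]] [VP [AdvP [Adv slowly]] [VP [VP [V examined] [NP [Det every] [AP [Adj old]] [N grammar]]] [PP [P near] [NP [Pron they]]]]]]]
[S [NP [Det that] [N hill]] [VP [AdvP [Adv quickly]] [VP [VP [AdvP [Adv slowly]] [VP [V examined] [NP [Det every] [AP [Adj old]] [N grammar]]]] [PP [P near] [NP [Pron they]]]]]]
The trees differ in how a recursive rule is bracketed over the same span.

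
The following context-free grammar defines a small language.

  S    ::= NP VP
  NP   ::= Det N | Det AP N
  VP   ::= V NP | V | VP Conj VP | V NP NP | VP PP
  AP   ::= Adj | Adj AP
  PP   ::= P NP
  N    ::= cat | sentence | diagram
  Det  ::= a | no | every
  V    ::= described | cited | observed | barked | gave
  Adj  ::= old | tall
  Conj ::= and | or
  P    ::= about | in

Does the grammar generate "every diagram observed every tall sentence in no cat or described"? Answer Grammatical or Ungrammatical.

[S [NP [Det every] [N diagram]] [VP [VP [VP [V observed] [NP [Det every] [AP [Adj tall]] [N sentence]]] [PP [P in] [NP [Det no] [N cat]]]] [Conj or] [VP [V described]]]]
The bracketing above is licensed at every node by one of the given productions, with S at the root.

Grammatical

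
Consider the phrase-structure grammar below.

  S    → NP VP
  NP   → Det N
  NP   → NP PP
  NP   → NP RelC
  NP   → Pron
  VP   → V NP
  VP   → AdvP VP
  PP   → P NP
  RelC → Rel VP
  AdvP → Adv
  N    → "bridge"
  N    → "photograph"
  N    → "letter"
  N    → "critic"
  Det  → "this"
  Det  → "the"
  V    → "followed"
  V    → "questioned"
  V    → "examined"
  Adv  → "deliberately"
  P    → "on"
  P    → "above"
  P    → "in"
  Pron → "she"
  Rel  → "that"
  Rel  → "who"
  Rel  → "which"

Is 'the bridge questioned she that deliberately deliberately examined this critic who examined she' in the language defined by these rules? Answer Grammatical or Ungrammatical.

S
  NP
    Det: the
    N: bridge
  VP
    V: questioned
    NP
      NP
        Pron: she
      RelC
        Rel: that
        VP
          AdvP
            Adv: deliberately
          VP
            AdvP
              Adv: deliberately
            VP
              V: examined
              NP
                NP
                  Det: this
                  N: critic
                RelC
                  Rel: who
                  VP
                    V: examined
                    NP
                      Pron: she
The bracketing above is licensed at every node by one of the given productions, with S at the root.

Grammatical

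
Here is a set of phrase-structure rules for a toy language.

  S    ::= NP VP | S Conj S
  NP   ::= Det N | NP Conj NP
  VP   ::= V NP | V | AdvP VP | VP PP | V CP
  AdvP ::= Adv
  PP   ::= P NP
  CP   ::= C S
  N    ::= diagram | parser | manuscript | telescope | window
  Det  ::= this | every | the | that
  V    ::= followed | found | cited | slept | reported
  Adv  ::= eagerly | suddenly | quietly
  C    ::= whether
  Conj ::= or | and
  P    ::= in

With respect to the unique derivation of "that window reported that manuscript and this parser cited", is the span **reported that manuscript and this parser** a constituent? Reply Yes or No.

No

[S [S [NP [Det that] [N window]] [VP [V reported] [NP [Det that] [N manuscript]]]] [Conj and] [S [NP [Det this] [N parser]] [VP [V cited]]]]
The smallest constituent containing 'reported that manuscript and this parser' is the S spanning 'that window reported that manuscript and this parser cited'; no single node in the tree dominates exactly the given words.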